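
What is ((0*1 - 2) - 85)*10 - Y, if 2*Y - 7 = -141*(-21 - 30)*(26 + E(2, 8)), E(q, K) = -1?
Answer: -90761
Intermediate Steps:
Y = 89891 (Y = 7/2 + (-141*(-21 - 30)*(26 - 1))/2 = 7/2 + (-(-7191)*25)/2 = 7/2 + (-141*(-1275))/2 = 7/2 + (½)*179775 = 7/2 + 179775/2 = 89891)
((0*1 - 2) - 85)*10 - Y = ((0*1 - 2) - 85)*10 - 1*89891 = ((0 - 2) - 85)*10 - 89891 = (-2 - 85)*10 - 89891 = -87*10 - 89891 = -870 - 89891 = -90761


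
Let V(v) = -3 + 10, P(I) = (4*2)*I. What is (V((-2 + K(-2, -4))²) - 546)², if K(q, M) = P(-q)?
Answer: 290521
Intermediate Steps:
P(I) = 8*I
K(q, M) = -8*q (K(q, M) = 8*(-q) = -8*q)
V(v) = 7
(V((-2 + K(-2, -4))²) - 546)² = (7 - 546)² = (-539)² = 290521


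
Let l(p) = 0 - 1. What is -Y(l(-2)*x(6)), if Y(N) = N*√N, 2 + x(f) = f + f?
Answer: 10*I*√10 ≈ 31.623*I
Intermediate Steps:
x(f) = -2 + 2*f (x(f) = -2 + (f + f) = -2 + 2*f)
l(p) = -1
Y(N) = N^(3/2)
-Y(l(-2)*x(6)) = -(-(-2 + 2*6))^(3/2) = -(-(-2 + 12))^(3/2) = -(-1*10)^(3/2) = -(-10)^(3/2) = -(-10)*I*√10 = 10*I*√10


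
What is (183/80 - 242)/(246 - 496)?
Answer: 19177/20000 ≈ 0.95885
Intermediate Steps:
(183/80 - 242)/(246 - 496) = (183*(1/80) - 242)/(-250) = (183/80 - 242)*(-1/250) = -19177/80*(-1/250) = 19177/20000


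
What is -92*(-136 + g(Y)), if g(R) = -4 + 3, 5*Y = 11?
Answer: 12604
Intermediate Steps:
Y = 11/5 (Y = (⅕)*11 = 11/5 ≈ 2.2000)
g(R) = -1
-92*(-136 + g(Y)) = -92*(-136 - 1) = -92*(-137) = 12604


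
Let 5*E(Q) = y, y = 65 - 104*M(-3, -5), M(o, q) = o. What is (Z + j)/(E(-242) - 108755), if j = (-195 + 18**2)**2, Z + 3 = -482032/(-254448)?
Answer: -1323121205/8641658394 ≈ -0.15311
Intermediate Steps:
Z = -17582/15903 (Z = -3 - 482032/(-254448) = -3 - 482032*(-1/254448) = -3 + 30127/15903 = -17582/15903 ≈ -1.1056)
j = 16641 (j = (-195 + 324)**2 = 129**2 = 16641)
y = 377 (y = 65 - 104*(-3) = 65 + 312 = 377)
E(Q) = 377/5 (E(Q) = (1/5)*377 = 377/5)
(Z + j)/(E(-242) - 108755) = (-17582/15903 + 16641)/(377/5 - 108755) = 264624241/(15903*(-543398/5)) = (264624241/15903)*(-5/543398) = -1323121205/8641658394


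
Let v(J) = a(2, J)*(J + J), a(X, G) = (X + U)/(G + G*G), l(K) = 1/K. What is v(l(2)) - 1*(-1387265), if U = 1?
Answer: 1387269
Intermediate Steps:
a(X, G) = (1 + X)/(G + G²) (a(X, G) = (X + 1)/(G + G*G) = (1 + X)/(G + G²))
v(J) = 6/(1 + J) (v(J) = ((1 + 2)/(J*(1 + J)))*(J + J) = (3/(J*(1 + J)))*(2*J) = 6/(1 + J))
v(l(2)) - 1*(-1387265) = 6/(1 + 1/2) - 1*(-1387265) = 6/(1 + ½) + 1387265 = 6/(3/2) + 1387265 = 6*(⅔) + 1387265 = 4 + 1387265 = 1387269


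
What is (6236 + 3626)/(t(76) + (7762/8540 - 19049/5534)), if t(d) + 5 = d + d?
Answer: 58260208790/853443671 ≈ 68.265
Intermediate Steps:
t(d) = -5 + 2*d (t(d) = -5 + (d + d) = -5 + 2*d)
(6236 + 3626)/(t(76) + (7762/8540 - 19049/5534)) = (6236 + 3626)/((-5 + 2*76) + (7762/8540 - 19049/5534)) = 9862/((-5 + 152) + (7762*(1/8540) - 19049*1/5534)) = 9862/(147 + (3881/4270 - 19049/5534)) = 9862/(147 - 14965444/5907545) = 9862/(853443671/5907545) = 9862*(5907545/853443671) = 58260208790/853443671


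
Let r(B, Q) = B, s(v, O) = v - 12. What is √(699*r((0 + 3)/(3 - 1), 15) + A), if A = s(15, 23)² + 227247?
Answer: √913218/2 ≈ 477.81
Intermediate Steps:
s(v, O) = -12 + v
A = 227256 (A = (-12 + 15)² + 227247 = 3² + 227247 = 9 + 227247 = 227256)
√(699*r((0 + 3)/(3 - 1), 15) + A) = √(699*((0 + 3)/(3 - 1)) + 227256) = √(699*(3/2) + 227256) = √(2097/2 + 227256) = √(456609/2) = √913218/2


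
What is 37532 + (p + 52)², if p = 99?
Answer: 60333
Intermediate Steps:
37532 + (p + 52)² = 37532 + (99 + 52)² = 37532 + 151² = 37532 + 22801 = 60333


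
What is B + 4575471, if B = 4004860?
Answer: 8580331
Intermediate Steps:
B + 4575471 = 4004860 + 4575471 = 8580331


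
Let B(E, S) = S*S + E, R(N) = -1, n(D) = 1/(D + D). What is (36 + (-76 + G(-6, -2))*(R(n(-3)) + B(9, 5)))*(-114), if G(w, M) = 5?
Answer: 262998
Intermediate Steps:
n(D) = 1/(2*D)
B(E, S) = E + S**2 (B(E, S) = S**2 + E = E + S**2)
(36 + (-76 + G(-6, -2))*(R(n(-3)) + B(9, 5)))*(-114) = (36 + (-76 + 5)*(-1 + (9 + 5**2)))*(-114) = (36 - 71*(-1 + (9 + 25)))*(-114) = (36 - 71*(-1 + 34))*(-114) = (36 - 71*33)*(-114) = (36 - 2343)*(-114) = -2307*(-114) = 262998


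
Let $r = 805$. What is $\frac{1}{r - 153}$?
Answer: $\frac{1}{652} \approx 0.0015337$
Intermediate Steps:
$\frac{1}{r - 153} = \frac{1}{805 - 153} = \frac{1}{652}$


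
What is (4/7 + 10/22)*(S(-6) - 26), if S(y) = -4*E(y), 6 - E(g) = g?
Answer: -5846/77 ≈ -75.922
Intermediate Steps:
E(g) = 6 - g
S(y) = -24 + 4*y (S(y) = -4*(6 - y) = -24 + 4*y)
(4/7 + 10/22)*(S(-6) - 26) = (4/7 + 10/22)*((-24 + 4*(-6)) - 26) = (4*(⅐) + 10*(1/22))*((-24 - 24) - 26) = (4/7 + 5/11)*(-48 - 26) = (79/77)*(-74) = -5846/77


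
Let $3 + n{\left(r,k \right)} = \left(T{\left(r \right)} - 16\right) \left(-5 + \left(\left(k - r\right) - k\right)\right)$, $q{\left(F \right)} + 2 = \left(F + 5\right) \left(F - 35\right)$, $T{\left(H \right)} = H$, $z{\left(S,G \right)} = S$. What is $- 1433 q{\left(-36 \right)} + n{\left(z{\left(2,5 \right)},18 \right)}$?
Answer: $-3151072$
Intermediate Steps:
$q{\left(F \right)} = -2 + \left(-35 + F\right) \left(5 + F\right)$ ($q{\left(F \right)} = -2 + \left(F + 5\right) \left(F - 35\right) = -2 + \left(5 + F\right) \left(-35 + F\right) = -2 + \left(-35 + F\right) \left(5 + F\right)$)
$n{\left(r,k \right)} = -3 + \left(-16 + r\right) \left(-5 - r\right)$ ($n{\left(r,k \right)} = -3 + \left(r - 16\right) \left(-5 + \left(\left(k - r\right) - k\right)\right) = -3 + \left(-16 + r\right) \left(-5 - r\right)$)
$- 1433 q{\left(-36 \right)} + n{\left(z{\left(2,5 \right)},18 \right)} = - 1433 \left(-177 + \left(-36\right)^{2} - -1080\right) + \left(77 - 2^{2} + 11 \cdot 2\right) = - 1433 \left(-177 + 1296 + 1080\right) + \left(77 - 4 + 22\right) = \left(-1433\right) 2199 + \left(77 - 4 + 22\right) = -3151167 + 95 = -3151072$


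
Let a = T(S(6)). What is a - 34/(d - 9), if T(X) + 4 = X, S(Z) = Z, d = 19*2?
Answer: 24/29 ≈ 0.82759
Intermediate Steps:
d = 38
T(X) = -4 + X
a = 2 (a = -4 + 6 = 2)
a - 34/(d - 9) = 2 - 34/(38 - 9) = 2 - 34/29 = 24/29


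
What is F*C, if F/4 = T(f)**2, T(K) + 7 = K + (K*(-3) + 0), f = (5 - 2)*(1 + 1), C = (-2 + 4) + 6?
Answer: 11552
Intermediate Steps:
C = 8 (C = 2 + 6 = 8)
f = 6 (f = 3*2 = 6)
T(K) = -7 - 2*K (T(K) = -7 + (K + (K*(-3) + 0)) = -7 + (K + (-3*K + 0)) = -7 + (K - 3*K) = -7 - 2*K)
F = 1444 (F = 4*(-7 - 2*6)**2 = 4*(-7 - 12)**2 = 4*(-19)**2 = 4*361 = 1444)
F*C = 1444*8 = 11552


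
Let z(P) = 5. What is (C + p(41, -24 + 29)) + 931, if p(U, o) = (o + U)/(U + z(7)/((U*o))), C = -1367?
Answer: -365733/841 ≈ -434.88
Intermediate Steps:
p(U, o) = (U + o)/(U + 5/(U*o)) (p(U, o) = (o + U)/(U + 5/((U*o))) = (U + o)/(U + 5*(1/(U*o))) = (U + o)/(U + 5/(U*o)))
(C + p(41, -24 + 29)) + 931 = (-1367 + 41*(-24 + 29)*(41 + (-24 + 29))/(5 + (-24 + 29)*41²)) + 931 = (-1367 + 41*5*(41 + 5)/(5 + 5*1681)) + 931 = (-1367 + 41*5*46/(5 + 8405)) + 931 = (-1367 + 41*5*46/8410) + 931 = (-1367 + 41*5*(1/8410)*46) + 931 = (-1367 + 943/841) + 931 = -1148704/841 + 931 = -365733/841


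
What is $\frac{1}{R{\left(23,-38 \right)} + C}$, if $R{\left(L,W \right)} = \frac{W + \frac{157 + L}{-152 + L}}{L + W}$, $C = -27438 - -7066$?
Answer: $- \frac{645}{13138246} \approx -4.9093 \cdot 10^{-5}$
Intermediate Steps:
$C = -20372$ ($C = -27438 + 7066 = -20372$)
$R{\left(L,W \right)} = \frac{W + \frac{157 + L}{-152 + L}}{L + W}$
$\frac{1}{R{\left(23,-38 \right)} + C} = \frac{1}{\frac{157 + 23 - -5776 + 23 \left(-38\right)}{23^{2} - 3496 - -5776 + 23 \left(-38\right)} - 20372} = \frac{1}{\frac{157 + 23 + 5776 - 874}{529 - 3496 + 5776 - 874} - 20372} = \frac{1}{\frac{1}{1935} \cdot 5082 - 20372} = \frac{1}{\frac{1694}{645} - 20372} = \frac{1}{- \frac{13138246}{645}} = - \frac{645}{13138246}$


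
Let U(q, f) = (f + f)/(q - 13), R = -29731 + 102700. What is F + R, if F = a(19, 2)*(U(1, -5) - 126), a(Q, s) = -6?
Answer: 73720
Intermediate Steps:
R = 72969
U(q, f) = 2*f/(-13 + q) (U(q, f) = (2*f)/(-13 + q) = 2*f/(-13 + q))
F = 751 (F = -6*(2*(-5)/(-13 + 1) - 126) = -6*(2*(-5)/(-12) - 126) = -6*(2*(-5)*(-1/12) - 126) = -6*(⅚ - 126) = -6*(-751/6) = 751)
F + R = 751 + 72969 = 73720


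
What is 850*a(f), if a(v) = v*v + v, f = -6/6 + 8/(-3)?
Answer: 74800/9 ≈ 8311.1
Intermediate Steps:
f = -11/3 (f = -6*⅙ + 8*(-⅓) = -1 - 8/3 = -11/3 ≈ -3.6667)
a(v) = v + v² (a(v) = v² + v = v + v²)
850*a(f) = 850*(-11*(1 - 11/3)/3) = 850*(-11/3*(-8/3)) = 850*(88/9) = 74800/9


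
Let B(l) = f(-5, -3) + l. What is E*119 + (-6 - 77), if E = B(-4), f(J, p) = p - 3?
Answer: -1273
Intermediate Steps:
f(J, p) = -3 + p
B(l) = -6 + l (B(l) = (-3 - 3) + l = -6 + l)
E = -10 (E = -6 - 4 = -10)
E*119 + (-6 - 77) = -10*119 + (-6 - 77) = -1190 - 83 = -1273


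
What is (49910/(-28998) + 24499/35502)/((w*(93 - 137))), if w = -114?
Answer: -16083073/78241011696 ≈ -0.00020556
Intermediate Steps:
(49910/(-28998) + 24499/35502)/((w*(93 - 137))) = (49910/(-28998) + 24499/35502)/((-114*(93 - 137))) = (49910*(-1/28998) + 24499*(1/35502))/((-114*(-44))) = (-24955/14499 + 24499/35502)/5016 = -176913803/171581166*1/5016 = -16083073/78241011696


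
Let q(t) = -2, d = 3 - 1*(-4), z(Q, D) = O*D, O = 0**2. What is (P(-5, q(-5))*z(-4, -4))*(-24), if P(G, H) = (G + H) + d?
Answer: 0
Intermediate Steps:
O = 0
z(Q, D) = 0 (z(Q, D) = 0*D = 0)
d = 7 (d = 3 + 4 = 7)
P(G, H) = 7 + G + H (P(G, H) = (G + H) + 7 = 7 + G + H)
(P(-5, q(-5))*z(-4, -4))*(-24) = ((7 - 5 - 2)*0)*(-24) = (0*0)*(-24) = 0*(-24) = 0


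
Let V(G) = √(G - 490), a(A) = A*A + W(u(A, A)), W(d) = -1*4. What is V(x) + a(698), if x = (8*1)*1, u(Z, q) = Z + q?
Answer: 487200 + I*√482 ≈ 4.872e+5 + 21.954*I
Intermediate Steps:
W(d) = -4
x = 8 (x = 8*1 = 8)
a(A) = -4 + A² (a(A) = A*A - 4 = A² - 4 = -4 + A²)
V(G) = √(-490 + G)
V(x) + a(698) = √(-490 + 8) + (-4 + 698²) = √(-482) + (-4 + 487204) = I*√482 + 487200 = 487200 + I*√482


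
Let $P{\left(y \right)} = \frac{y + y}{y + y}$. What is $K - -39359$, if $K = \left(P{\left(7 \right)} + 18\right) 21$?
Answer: $39758$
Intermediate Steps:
$P{\left(y \right)} = 1$ ($P{\left(y \right)} = \frac{2 y}{2 y} = 2 y \frac{1}{2 y} = 1$)
$K = 399$ ($K = \left(1 + 18\right) 21 = 19 \cdot 21 = 399$)
$K - -39359 = 399 - -39359 = 399 + 39359 = 39758$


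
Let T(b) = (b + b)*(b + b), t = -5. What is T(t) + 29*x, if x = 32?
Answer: 1028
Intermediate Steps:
T(b) = 4*b² (T(b) = (2*b)*(2*b) = 4*b²)
T(t) + 29*x = 4*(-5)² + 29*32 = 4*25 + 928 = 100 + 928 = 1028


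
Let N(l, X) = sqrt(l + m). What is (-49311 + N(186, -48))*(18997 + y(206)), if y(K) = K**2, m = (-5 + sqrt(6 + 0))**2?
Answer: -3029322663 + 61433*sqrt(217 - 10*sqrt(6)) ≈ -3.0285e+9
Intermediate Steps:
m = (-5 + sqrt(6))**2 ≈ 6.5051
N(l, X) = sqrt(l + (5 - sqrt(6))**2)
(-49311 + N(186, -48))*(18997 + y(206)) = (-49311 + sqrt(186 + (5 - sqrt(6))**2))*(18997 + 206**2) = (-49311 + sqrt(186 + (5 - sqrt(6))**2))*(18997 + 42436) = (-49311 + sqrt(186 + (5 - sqrt(6))**2))*61433 = -3029322663 + 61433*sqrt(186 + (5 - sqrt(6))**2)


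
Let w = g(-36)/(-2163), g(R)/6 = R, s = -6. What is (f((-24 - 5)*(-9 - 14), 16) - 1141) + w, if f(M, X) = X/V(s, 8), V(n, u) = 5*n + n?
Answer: -7406185/6489 ≈ -1141.3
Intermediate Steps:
g(R) = 6*R
V(n, u) = 6*n
w = 72/721 (w = (6*(-36))/(-2163) = -216*(-1/2163) = 72/721 ≈ 0.099861)
f(M, X) = -X/36 (f(M, X) = X/((6*(-6))) = X/(-36) = X*(-1/36) = -X/36)
(f((-24 - 5)*(-9 - 14), 16) - 1141) + w = (-1/36*16 - 1141) + 72/721 = (-4/9 - 1141) + 72/721 = -10273/9 + 72/721 = -7406185/6489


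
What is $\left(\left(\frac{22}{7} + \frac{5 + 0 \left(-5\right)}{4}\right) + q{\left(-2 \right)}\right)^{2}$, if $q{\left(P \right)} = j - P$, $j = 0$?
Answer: $\frac{32041}{784} \approx 40.869$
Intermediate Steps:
$q{\left(P \right)} = - P$ ($q{\left(P \right)} = 0 - P = - P$)
$\left(\left(\frac{22}{7} + \frac{5 + 0 \left(-5\right)}{4}\right) + q{\left(-2 \right)}\right)^{2} = \left(\left(\frac{22}{7} + \frac{5 + 0 \left(-5\right)}{4}\right) - -2\right)^{2} = \left(\left(22 \cdot \frac{1}{7} + \left(5 + 0\right) \frac{1}{4}\right) + 2\right)^{2} = \left(\left(\frac{22}{7} + 5 \cdot \frac{1}{4}\right) + 2\right)^{2} = \left(\left(\frac{22}{7} + \frac{5}{4}\right) + 2\right)^{2} = \left(\frac{123}{28} + 2\right)^{2} = \left(\frac{179}{28}\right)^{2} = \frac{32041}{784}$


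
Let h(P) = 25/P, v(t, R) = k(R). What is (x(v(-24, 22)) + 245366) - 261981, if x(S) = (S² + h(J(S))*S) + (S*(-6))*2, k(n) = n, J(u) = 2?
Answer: -16120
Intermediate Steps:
v(t, R) = R
x(S) = S² + S/2 (x(S) = (S² + (25/2)*S) + (S*(-6))*2 = (S² + (25*(½))*S) - 6*S*2 = (S² + 25*S/2) - 12*S = S² + S/2)
(x(v(-24, 22)) + 245366) - 261981 = (22*(½ + 22) + 245366) - 261981 = (22*(45/2) + 245366) - 261981 = (495 + 245366) - 261981 = 245861 - 261981 = -16120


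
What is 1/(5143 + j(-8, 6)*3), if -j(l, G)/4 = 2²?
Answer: 1/5095 ≈ 0.00019627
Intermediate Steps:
j(l, G) = -16 (j(l, G) = -4*2² = -4*4 = -16)
1/(5143 + j(-8, 6)*3) = 1/(5143 - 16*3) = 1/(5143 - 48) = 1/5095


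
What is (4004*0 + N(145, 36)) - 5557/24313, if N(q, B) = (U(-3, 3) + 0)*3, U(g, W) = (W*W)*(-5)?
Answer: -3287812/24313 ≈ -135.23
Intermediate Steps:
U(g, W) = -5*W**2 (U(g, W) = W**2*(-5) = -5*W**2)
N(q, B) = -135 (N(q, B) = (-5*3**2 + 0)*3 = (-5*9 + 0)*3 = (-45 + 0)*3 = -45*3 = -135)
(4004*0 + N(145, 36)) - 5557/24313 = (4004*0 - 135) - 5557/24313 = (0 - 135) - 5557*1/24313 = -135 - 5557/24313 = -3287812/24313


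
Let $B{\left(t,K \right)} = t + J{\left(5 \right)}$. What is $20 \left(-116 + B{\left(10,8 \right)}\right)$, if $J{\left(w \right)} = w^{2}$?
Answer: $-1620$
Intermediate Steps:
$B{\left(t,K \right)} = 25 + t$ ($B{\left(t,K \right)} = t + 5^{2} = t + 25 = 25 + t$)
$20 \left(-116 + B{\left(10,8 \right)}\right) = 20 \left(-116 + \left(25 + 10\right)\right) = 20 \left(-116 + 35\right) = 20 \left(-81\right) = -1620$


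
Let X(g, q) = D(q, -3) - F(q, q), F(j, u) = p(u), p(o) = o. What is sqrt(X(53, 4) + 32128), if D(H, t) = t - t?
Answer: 2*sqrt(8031) ≈ 179.23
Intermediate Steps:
F(j, u) = u
D(H, t) = 0
X(g, q) = -q (X(g, q) = 0 - q = -q)
sqrt(X(53, 4) + 32128) = sqrt(-1*4 + 32128) = sqrt(-4 + 32128) = sqrt(32124) = 2*sqrt(8031)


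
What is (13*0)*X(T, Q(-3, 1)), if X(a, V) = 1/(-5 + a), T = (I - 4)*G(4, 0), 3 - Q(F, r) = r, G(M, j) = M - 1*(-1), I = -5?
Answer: 0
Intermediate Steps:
G(M, j) = 1 + M (G(M, j) = M + 1 = 1 + M)
Q(F, r) = 3 - r
T = -45 (T = (-5 - 4)*(1 + 4) = -9*5 = -45)
(13*0)*X(T, Q(-3, 1)) = (13*0)/(-5 - 45) = 0/(-50) = 0*(-1/50) = 0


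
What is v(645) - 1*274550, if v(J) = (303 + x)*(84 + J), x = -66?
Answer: -101777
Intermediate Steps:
v(J) = 19908 + 237*J (v(J) = (303 - 66)*(84 + J) = 237*(84 + J) = 19908 + 237*J)
v(645) - 1*274550 = (19908 + 237*645) - 1*274550 = (19908 + 152865) - 274550 = 172773 - 274550 = -101777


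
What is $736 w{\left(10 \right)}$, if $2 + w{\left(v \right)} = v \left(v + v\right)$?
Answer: $145728$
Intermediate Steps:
$w{\left(v \right)} = -2 + 2 v^{2}$ ($w{\left(v \right)} = -2 + v \left(v + v\right) = -2 + v 2 v = -2 + 2 v^{2}$)
$736 w{\left(10 \right)} = 736 \left(-2 + 2 \cdot 10^{2}\right) = 736 \left(-2 + 2 \cdot 100\right) = 736 \left(-2 + 200\right) = 736 \cdot 198 = 145728$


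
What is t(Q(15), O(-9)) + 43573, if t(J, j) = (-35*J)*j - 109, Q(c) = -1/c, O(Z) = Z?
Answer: 43443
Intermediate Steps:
t(J, j) = -109 - 35*J*j (t(J, j) = -35*J*j - 109 = -109 - 35*J*j)
t(Q(15), O(-9)) + 43573 = (-109 - 35*(-1/15)*(-9)) + 43573 = (-109 - 21) + 43573 = -130 + 43573 = 43443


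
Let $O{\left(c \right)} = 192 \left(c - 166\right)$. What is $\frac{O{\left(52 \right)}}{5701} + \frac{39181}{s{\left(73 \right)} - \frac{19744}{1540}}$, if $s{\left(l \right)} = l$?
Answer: $\frac{85490666113}{132086469} \approx 647.23$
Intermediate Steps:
$O{\left(c \right)} = -31872 + 192 c$ ($O{\left(c \right)} = 192 \left(-166 + c\right) = -31872 + 192 c$)
$\frac{O{\left(52 \right)}}{5701} + \frac{39181}{s{\left(73 \right)} - \frac{19744}{1540}} = \frac{-31872 + 192 \cdot 52}{5701} + \frac{39181}{73 - \frac{19744}{1540}} = \left(-31872 + 9984\right) \frac{1}{5701} + \frac{39181}{73 - \frac{4936}{385}} = \left(-21888\right) \frac{1}{5701} + \frac{39181}{73 - \frac{4936}{385}} = - \frac{21888}{5701} + \frac{39181}{\frac{23169}{385}} = - \frac{21888}{5701} + 39181 \cdot \frac{385}{23169} = - \frac{21888}{5701} + \frac{15084685}{23169} = \frac{85490666113}{132086469}$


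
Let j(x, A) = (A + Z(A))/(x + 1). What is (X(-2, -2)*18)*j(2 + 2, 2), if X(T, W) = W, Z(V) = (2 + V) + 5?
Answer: -396/5 ≈ -79.200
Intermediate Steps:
Z(V) = 7 + V
j(x, A) = (7 + 2*A)/(1 + x) (j(x, A) = (A + (7 + A))/(x + 1) = (7 + 2*A)/(1 + x))
(X(-2, -2)*18)*j(2 + 2, 2) = (-2*18)*((7 + 2*2)/(1 + (2 + 2))) = -36*(7 + 4)/(1 + 4) = -36*11/5 = -396/5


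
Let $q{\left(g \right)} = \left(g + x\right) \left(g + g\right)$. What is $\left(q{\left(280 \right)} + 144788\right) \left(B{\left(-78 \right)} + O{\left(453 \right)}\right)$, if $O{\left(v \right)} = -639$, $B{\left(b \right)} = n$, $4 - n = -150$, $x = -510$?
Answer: $-7754180$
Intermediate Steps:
$n = 154$ ($n = 4 - -150 = 4 + 150 = 154$)
$B{\left(b \right)} = 154$
$q{\left(g \right)} = 2 g \left(-510 + g\right)$ ($q{\left(g \right)} = \left(g - 510\right) \left(g + g\right) = \left(-510 + g\right) 2 g = 2 g \left(-510 + g\right)$)
$\left(q{\left(280 \right)} + 144788\right) \left(B{\left(-78 \right)} + O{\left(453 \right)}\right) = \left(2 \cdot 280 \left(-510 + 280\right) + 144788\right) \left(154 - 639\right) = \left(2 \cdot 280 \left(-230\right) + 144788\right) \left(-485\right) = \left(-128800 + 144788\right) \left(-485\right) = 15988 \left(-485\right) = -7754180$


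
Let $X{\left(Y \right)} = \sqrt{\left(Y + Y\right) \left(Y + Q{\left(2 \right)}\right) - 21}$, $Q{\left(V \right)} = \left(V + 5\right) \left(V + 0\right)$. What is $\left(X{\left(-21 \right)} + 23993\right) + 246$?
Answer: $24239 + \sqrt{273} \approx 24256.0$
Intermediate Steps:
$Q{\left(V \right)} = V \left(5 + V\right)$ ($Q{\left(V \right)} = \left(5 + V\right) V = V \left(5 + V\right)$)
$X{\left(Y \right)} = \sqrt{-21 + 2 Y \left(14 + Y\right)}$ ($X{\left(Y \right)} = \sqrt{\left(Y + Y\right) \left(Y + 2 \left(5 + 2\right)\right) - 21} = \sqrt{2 Y \left(Y + 2 \cdot 7\right) - 21} = \sqrt{2 Y \left(Y + 14\right) - 21} = \sqrt{2 Y \left(14 + Y\right) - 21} = \sqrt{-21 + 2 Y \left(14 + Y\right)}$)
$\left(X{\left(-21 \right)} + 23993\right) + 246 = \left(\sqrt{-21 + 2 \left(-21\right)^{2} + 28 \left(-21\right)} + 23993\right) + 246 = \left(\sqrt{-21 + 2 \cdot 441 - 588} + 23993\right) + 246 = \left(\sqrt{-21 + 882 - 588} + 23993\right) + 246 = \left(\sqrt{273} + 23993\right) + 246 = \left(23993 + \sqrt{273}\right) + 246 = 24239 + \sqrt{273}$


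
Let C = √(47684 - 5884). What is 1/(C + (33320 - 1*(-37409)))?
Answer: 70729/5002549641 - 10*√418/5002549641 ≈ 1.4098e-5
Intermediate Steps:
C = 10*√418 (C = √41800 = 10*√418 ≈ 204.45)
1/(C + (33320 - 1*(-37409))) = 1/(10*√418 + (33320 - 1*(-37409))) = 1/(10*√418 + (33320 + 37409)) = 1/(10*√418 + 70729) = 1/(70729 + 10*√418)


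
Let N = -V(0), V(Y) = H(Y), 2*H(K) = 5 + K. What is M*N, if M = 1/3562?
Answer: -5/7124 ≈ -0.00070185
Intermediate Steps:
H(K) = 5/2 + K/2 (H(K) = (5 + K)/2 = 5/2 + K/2)
V(Y) = 5/2 + Y/2
M = 1/3562 ≈ 0.00028074
N = -5/2 (N = -(5/2 + (½)*0) = -(5/2 + 0) = -1*5/2 = -5/2 ≈ -2.5000)
M*N = (1/3562)*(-5/2) = -5/7124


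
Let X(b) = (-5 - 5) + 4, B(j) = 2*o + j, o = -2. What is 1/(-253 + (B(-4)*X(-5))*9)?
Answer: 1/179 ≈ 0.0055866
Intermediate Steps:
B(j) = -4 + j (B(j) = 2*(-2) + j = -4 + j)
X(b) = -6 (X(b) = -10 + 4 = -6)
1/(-253 + (B(-4)*X(-5))*9) = 1/(-253 + ((-4 - 4)*(-6))*9) = 1/(-253 - 8*(-6)*9) = 1/(-253 + 48*9) = 1/(-253 + 432) = 1/179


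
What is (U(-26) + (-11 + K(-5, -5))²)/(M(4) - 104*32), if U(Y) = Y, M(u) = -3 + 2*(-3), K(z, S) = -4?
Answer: -199/3337 ≈ -0.059634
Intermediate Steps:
M(u) = -9 (M(u) = -3 - 6 = -9)
(U(-26) + (-11 + K(-5, -5))²)/(M(4) - 104*32) = (-26 + (-11 - 4)²)/(-9 - 104*32) = (-26 + (-15)²)/(-9 - 3328) = (-26 + 225)/(-3337) = 199*(-1/3337) = -199/3337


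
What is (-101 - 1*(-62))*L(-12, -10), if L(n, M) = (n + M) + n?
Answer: 1326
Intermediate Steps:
L(n, M) = M + 2*n (L(n, M) = (M + n) + n = M + 2*n)
(-101 - 1*(-62))*L(-12, -10) = (-101 - 1*(-62))*(-10 + 2*(-12)) = (-101 + 62)*(-10 - 24) = -39*(-34) = 1326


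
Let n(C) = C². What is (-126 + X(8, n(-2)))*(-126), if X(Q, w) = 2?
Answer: 15624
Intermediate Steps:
(-126 + X(8, n(-2)))*(-126) = (-126 + 2)*(-126) = -124*(-126) = 15624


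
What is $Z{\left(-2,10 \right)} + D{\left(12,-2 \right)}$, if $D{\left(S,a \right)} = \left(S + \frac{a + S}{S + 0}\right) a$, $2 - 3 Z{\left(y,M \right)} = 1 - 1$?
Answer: $-25$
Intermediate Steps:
$Z{\left(y,M \right)} = \frac{2}{3}$ ($Z{\left(y,M \right)} = \frac{2}{3} - \frac{1 - 1}{3} = \frac{2}{3} - 0 = \frac{2}{3} + 0 = \frac{2}{3}$)
$D{\left(S,a \right)} = a \left(S + \frac{S + a}{S}\right)$ ($D{\left(S,a \right)} = \left(S + \frac{S + a}{S}\right) a = a \left(S + \frac{S + a}{S}\right)$)
$Z{\left(-2,10 \right)} + D{\left(12,-2 \right)} = \frac{2}{3} - \frac{2 \left(-2 + 12 \left(1 + 12\right)\right)}{12} = \frac{2}{3} - \frac{-2 + 12 \cdot 13}{6} = \frac{2}{3} - \frac{-2 + 156}{6} = \frac{2}{3} - \frac{1}{6} \cdot 154 = \frac{2}{3} - \frac{77}{3} = -25$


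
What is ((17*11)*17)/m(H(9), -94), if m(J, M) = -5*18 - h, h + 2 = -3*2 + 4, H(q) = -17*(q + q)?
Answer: -3179/86 ≈ -36.965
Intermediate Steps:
H(q) = -34*q
h = -4 (h = -2 + (-3*2 + 4) = -2 + (-6 + 4) = -2 - 2 = -4)
m(J, M) = -86 (m(J, M) = -5*18 - 1*(-4) = -90 + 4 = -86)
((17*11)*17)/m(H(9), -94) = ((17*11)*17)/(-86) = (187*17)*(-1/86) = 3179*(-1/86) = -3179/86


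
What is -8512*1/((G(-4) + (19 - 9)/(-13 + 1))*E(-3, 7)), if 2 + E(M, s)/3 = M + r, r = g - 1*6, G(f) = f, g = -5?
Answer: -1064/29 ≈ -36.690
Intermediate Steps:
r = -11 (r = -5 - 1*6 = -5 - 6 = -11)
E(M, s) = -39 + 3*M (E(M, s) = -6 + 3*(M - 11) = -6 + 3*(-11 + M) = -6 + (-33 + 3*M) = -39 + 3*M)
-8512*1/((G(-4) + (19 - 9)/(-13 + 1))*E(-3, 7)) = -8512*1/((-39 + 3*(-3))*(-4 + (19 - 9)/(-13 + 1))) = -8512*1/((-39 - 9)*(-4 + 10/(-12))) = -8512*(-1/(48*(-4 + 10*(-1/12)))) = -8512*(-1/(48*(-4 - ⅚))) = -8512/((-48*(-29/6))) = -8512/232 = -8512*1/232 = -1064/29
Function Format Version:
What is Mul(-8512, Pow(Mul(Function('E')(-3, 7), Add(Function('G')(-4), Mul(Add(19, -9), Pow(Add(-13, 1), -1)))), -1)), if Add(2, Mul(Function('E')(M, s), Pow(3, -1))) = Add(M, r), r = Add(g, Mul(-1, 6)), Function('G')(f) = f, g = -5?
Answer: Rational(-1064, 29) ≈ -36.690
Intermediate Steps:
r = -11 (r = Add(-5, Mul(-1, 6)) = Add(-5, -6) = -11)
Function('E')(M, s) = Add(-39, Mul(3, M)) (Function('E')(M, s) = Add(-6, Mul(3, Add(M, -11))) = Add(-6, Mul(3, Add(-11, M))) = Add(-6, Add(-33, Mul(3, M))) = Add(-39, Mul(3, M)))
Mul(-8512, Pow(Mul(Function('E')(-3, 7), Add(Function('G')(-4), Mul(Add(19, -9), Pow(Add(-13, 1), -1)))), -1)) = Mul(-8512, Pow(Mul(Add(-39, Mul(3, -3)), Add(-4, Mul(Add(19, -9), Pow(Add(-13, 1), -1)))), -1)) = Mul(-8512, Pow(Mul(Add(-39, -9), Add(-4, Mul(10, Pow(-12, -1)))), -1)) = Mul(-8512, Pow(Mul(-48, Add(-4, Mul(10, Rational(-1, 12)))), -1)) = Mul(-8512, Pow(Mul(-48, Add(-4, Rational(-5, 6))), -1)) = Mul(-8512, Pow(Mul(-48, Rational(-29, 6)), -1)) = Mul(-8512, Pow(232, -1)) = Mul(-8512, Rational(1, 232)) = Rational(-1064, 29)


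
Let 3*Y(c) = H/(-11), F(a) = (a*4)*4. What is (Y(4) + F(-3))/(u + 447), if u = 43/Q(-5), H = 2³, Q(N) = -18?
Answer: -9552/88033 ≈ -0.10850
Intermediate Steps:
H = 8
F(a) = 16*a (F(a) = (4*a)*4 = 16*a)
u = -43/18 (u = 43/(-18) = 43*(-1/18) = -43/18 ≈ -2.3889)
Y(c) = -8/33 (Y(c) = (8/(-11))/3 = (8*(-1/11))/3 = (⅓)*(-8/11) = -8/33)
(Y(4) + F(-3))/(u + 447) = (-8/33 + 16*(-3))/(-43/18 + 447) = (-8/33 - 48)/(8003/18) = -1592/33*18/8003 = -9552/88033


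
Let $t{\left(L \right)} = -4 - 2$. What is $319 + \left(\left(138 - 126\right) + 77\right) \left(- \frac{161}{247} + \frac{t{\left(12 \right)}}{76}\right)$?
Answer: $\frac{6603}{26} \approx 253.96$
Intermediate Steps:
$t{\left(L \right)} = -6$
$319 + \left(\left(138 - 126\right) + 77\right) \left(- \frac{161}{247} + \frac{t{\left(12 \right)}}{76}\right) = 319 + \left(\left(138 - 126\right) + 77\right) \left(- \frac{161}{247} - \frac{6}{76}\right) = 319 + \left(12 + 77\right) \left(\left(-161\right) \frac{1}{247} - \frac{3}{38}\right) = 319 + 89 \left(- \frac{161}{247} - \frac{3}{38}\right) = 319 + 89 \left(- \frac{19}{26}\right) = 319 - \frac{1691}{26} = \frac{6603}{26}$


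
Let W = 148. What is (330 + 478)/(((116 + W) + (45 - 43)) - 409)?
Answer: -808/143 ≈ -5.6504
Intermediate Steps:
(330 + 478)/(((116 + W) + (45 - 43)) - 409) = (330 + 478)/(((116 + 148) + (45 - 43)) - 409) = 808/((264 + 2) - 409) = 808/(266 - 409) = 808/(-143) = 808*(-1/143) = -808/143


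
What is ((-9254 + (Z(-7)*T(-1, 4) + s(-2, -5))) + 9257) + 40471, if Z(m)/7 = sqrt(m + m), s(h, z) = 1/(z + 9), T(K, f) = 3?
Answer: 161897/4 + 21*I*sqrt(14) ≈ 40474.0 + 78.575*I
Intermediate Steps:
s(h, z) = 1/(9 + z)
Z(m) = 7*sqrt(2)*sqrt(m) (Z(m) = 7*sqrt(m + m) = 7*sqrt(2*m) = 7*(sqrt(2)*sqrt(m)) = 7*sqrt(2)*sqrt(m))
((-9254 + (Z(-7)*T(-1, 4) + s(-2, -5))) + 9257) + 40471 = ((-9254 + ((7*sqrt(2)*sqrt(-7))*3 + 1/(9 - 5))) + 9257) + 40471 = ((-9254 + ((7*sqrt(2)*(I*sqrt(7)))*3 + 1/4)) + 9257) + 40471 = ((-9254 + ((7*I*sqrt(14))*3 + 1/4)) + 9257) + 40471 = ((-9254 + (21*I*sqrt(14) + 1/4)) + 9257) + 40471 = ((-9254 + (1/4 + 21*I*sqrt(14))) + 9257) + 40471 = ((-37015/4 + 21*I*sqrt(14)) + 9257) + 40471 = (13/4 + 21*I*sqrt(14)) + 40471 = 161897/4 + 21*I*sqrt(14)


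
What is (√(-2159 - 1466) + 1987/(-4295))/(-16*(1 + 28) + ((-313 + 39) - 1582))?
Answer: 1987/9964400 - I*√145/464 ≈ 0.00019941 - 0.025952*I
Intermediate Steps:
(√(-2159 - 1466) + 1987/(-4295))/(-16*(1 + 28) + ((-313 + 39) - 1582)) = (√(-3625) + 1987*(-1/4295))/(-16*29 + (-274 - 1582)) = (5*I*√145 - 1987/4295)/(-464 - 1856) = (-1987/4295 + 5*I*√145)/(-2320) = (-1987/4295 + 5*I*√145)*(-1/2320) = 1987/9964400 - I*√145/464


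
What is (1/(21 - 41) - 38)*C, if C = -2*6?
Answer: 2283/5 ≈ 456.60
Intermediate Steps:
C = -12
(1/(21 - 41) - 38)*C = (1/(21 - 41) - 38)*(-12) = (1/(-20) - 38)*(-12) = (-1/20 - 38)*(-12) = -761/20*(-12) = 2283/5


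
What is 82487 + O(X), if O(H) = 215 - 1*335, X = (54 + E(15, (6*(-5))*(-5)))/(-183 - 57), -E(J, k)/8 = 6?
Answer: 82367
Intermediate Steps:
E(J, k) = -48 (E(J, k) = -8*6 = -48)
X = -1/40 (X = (54 - 48)/(-183 - 57) = 6/(-240) = 6*(-1/240) = -1/40 ≈ -0.025000)
O(H) = -120 (O(H) = 215 - 335 = -120)
82487 + O(X) = 82487 - 120 = 82367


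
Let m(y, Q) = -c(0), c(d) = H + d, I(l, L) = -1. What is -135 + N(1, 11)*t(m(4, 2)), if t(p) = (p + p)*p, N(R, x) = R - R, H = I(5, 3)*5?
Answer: -135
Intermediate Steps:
H = -5 (H = -1*5 = -5)
c(d) = -5 + d
N(R, x) = 0
m(y, Q) = 5 (m(y, Q) = -(-5 + 0) = -1*(-5) = 5)
t(p) = 2*p**2 (t(p) = (2*p)*p = 2*p**2)
-135 + N(1, 11)*t(m(4, 2)) = -135 + 0*(2*5**2) = -135 + 0*(2*25) = -135 + 0*50 = -135 + 0 = -135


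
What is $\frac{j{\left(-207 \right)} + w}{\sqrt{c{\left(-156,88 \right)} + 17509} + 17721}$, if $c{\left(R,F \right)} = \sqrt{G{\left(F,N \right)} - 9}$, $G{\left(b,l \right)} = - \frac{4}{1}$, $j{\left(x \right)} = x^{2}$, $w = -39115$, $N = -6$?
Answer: $\frac{3734}{17721 + \sqrt{17509 + i \sqrt{13}}} \approx 0.20915 - 1.5961 \cdot 10^{-7} i$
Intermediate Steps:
$G{\left(b,l \right)} = -4$ ($G{\left(b,l \right)} = \left(-4\right) 1 = -4$)
$c{\left(R,F \right)} = i \sqrt{13}$ ($c{\left(R,F \right)} = \sqrt{-4 - 9} = \sqrt{-13} = i \sqrt{13}$)
$\frac{j{\left(-207 \right)} + w}{\sqrt{c{\left(-156,88 \right)} + 17509} + 17721} = \frac{\left(-207\right)^{2} - 39115}{\sqrt{i \sqrt{13} + 17509} + 17721} = \frac{42849 - 39115}{\sqrt{17509 + i \sqrt{13}} + 17721} = \frac{3734}{17721 + \sqrt{17509 + i \sqrt{13}}}$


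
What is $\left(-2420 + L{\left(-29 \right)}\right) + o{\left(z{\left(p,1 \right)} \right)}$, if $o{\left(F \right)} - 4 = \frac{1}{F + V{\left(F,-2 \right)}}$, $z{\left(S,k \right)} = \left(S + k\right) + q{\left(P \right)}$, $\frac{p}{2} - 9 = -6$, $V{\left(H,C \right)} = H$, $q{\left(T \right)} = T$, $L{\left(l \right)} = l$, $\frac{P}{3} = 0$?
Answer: $- \frac{34229}{14} \approx -2444.9$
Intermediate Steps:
$P = 0$ ($P = 3 \cdot 0 = 0$)
$p = 6$ ($p = 18 + 2 \left(-6\right) = 18 - 12 = 6$)
$z{\left(S,k \right)} = S + k$ ($z{\left(S,k \right)} = \left(S + k\right) + 0 = S + k$)
$o{\left(F \right)} = 4 + \frac{1}{2 F}$ ($o{\left(F \right)} = 4 + \frac{1}{F + F} = 4 + \frac{1}{2 F}$)
$\left(-2420 + L{\left(-29 \right)}\right) + o{\left(z{\left(p,1 \right)} \right)} = \left(-2420 - 29\right) + \left(4 + \frac{1}{2 \left(6 + 1\right)}\right) = -2449 + \left(4 + \frac{1}{2 \cdot 7}\right) = -2449 + \left(4 + \frac{1}{2} \cdot \frac{1}{7}\right) = -2449 + \left(4 + \frac{1}{14}\right) = -2449 + \frac{57}{14} = - \frac{34229}{14}$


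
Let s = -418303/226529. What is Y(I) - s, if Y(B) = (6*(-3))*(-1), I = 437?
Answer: 4495825/226529 ≈ 19.847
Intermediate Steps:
s = -418303/226529 (s = -418303*1/226529 = -418303/226529 ≈ -1.8466)
Y(B) = 18 (Y(B) = -18*(-1) = 18)
Y(I) - s = 18 - 1*(-418303/226529) = 18 + 418303/226529 = 4495825/226529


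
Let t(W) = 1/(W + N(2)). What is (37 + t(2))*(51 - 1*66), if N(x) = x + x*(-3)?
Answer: -1095/2 ≈ -547.50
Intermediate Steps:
N(x) = -2*x (N(x) = x - 3*x = -2*x)
t(W) = 1/(-4 + W) (t(W) = 1/(W - 2*2) = 1/(W - 4) = 1/(-4 + W))
(37 + t(2))*(51 - 1*66) = (37 + 1/(-4 + 2))*(51 - 1*66) = (37 + 1/(-2))*(51 - 66) = (37 - ½)*(-15) = (73/2)*(-15) = -1095/2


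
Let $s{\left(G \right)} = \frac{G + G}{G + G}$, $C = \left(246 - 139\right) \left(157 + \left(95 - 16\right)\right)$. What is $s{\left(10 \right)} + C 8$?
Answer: $202017$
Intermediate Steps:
$C = 25252$ ($C = 107 \left(157 + \left(95 - 16\right)\right) = 107 \left(157 + 79\right) = 107 \cdot 236 = 25252$)
$s{\left(G \right)} = 1$ ($s{\left(G \right)} = \frac{2 G}{2 G} = 2 G \frac{1}{2 G} = 1$)
$s{\left(10 \right)} + C 8 = 1 + 25252 \cdot 8 = 1 + 202016 = 202017$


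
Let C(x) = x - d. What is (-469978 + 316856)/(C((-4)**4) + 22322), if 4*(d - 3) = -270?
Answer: -306244/45285 ≈ -6.7626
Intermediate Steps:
d = -129/2 (d = 3 + (1/4)*(-270) = 3 - 135/2 = -129/2 ≈ -64.500)
C(x) = 129/2 + x (C(x) = x - 1*(-129/2) = x + 129/2 = 129/2 + x)
(-469978 + 316856)/(C((-4)**4) + 22322) = (-469978 + 316856)/((129/2 + (-4)**4) + 22322) = -153122/((129/2 + 256) + 22322) = -153122/(641/2 + 22322) = -153122/45285/2 = -153122*2/45285 = -306244/45285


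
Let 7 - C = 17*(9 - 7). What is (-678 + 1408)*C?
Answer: -19710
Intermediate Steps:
C = -27 (C = 7 - 17*(9 - 7) = 7 - 17*2 = 7 - 1*34 = 7 - 34 = -27)
(-678 + 1408)*C = (-678 + 1408)*(-27) = 730*(-27) = -19710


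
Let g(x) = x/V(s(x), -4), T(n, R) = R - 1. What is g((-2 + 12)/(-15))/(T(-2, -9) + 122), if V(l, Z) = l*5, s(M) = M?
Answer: 1/560 ≈ 0.0017857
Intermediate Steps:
T(n, R) = -1 + R
V(l, Z) = 5*l
g(x) = ⅕ (g(x) = x/((5*x)) = x*(1/(5*x)) = ⅕)
g((-2 + 12)/(-15))/(T(-2, -9) + 122) = (⅕)/((-1 - 9) + 122) = (⅕)/(-10 + 122) = (⅕)/112 = (1/112)*(⅕) = 1/560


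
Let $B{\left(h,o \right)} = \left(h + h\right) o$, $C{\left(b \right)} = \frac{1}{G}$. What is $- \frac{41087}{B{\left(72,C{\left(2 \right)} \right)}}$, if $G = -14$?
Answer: $\frac{287609}{72} \approx 3994.6$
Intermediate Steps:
$C{\left(b \right)} = - \frac{1}{14}$ ($C{\left(b \right)} = \frac{1}{-14} = - \frac{1}{14}$)
$B{\left(h,o \right)} = 2 h o$
$- \frac{41087}{B{\left(72,C{\left(2 \right)} \right)}} = - \frac{41087}{2 \cdot 72 \left(- \frac{1}{14}\right)} = - \frac{41087}{- \frac{72}{7}} = \left(-41087\right) \left(- \frac{7}{72}\right) = \frac{287609}{72}$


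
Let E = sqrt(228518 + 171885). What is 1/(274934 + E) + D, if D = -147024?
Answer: -11113294800110938/75588303953 - sqrt(400403)/75588303953 ≈ -1.4702e+5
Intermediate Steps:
E = sqrt(400403) ≈ 632.77
1/(274934 + E) + D = 1/(274934 + sqrt(400403)) - 147024 = -147024 + 1/(274934 + sqrt(400403))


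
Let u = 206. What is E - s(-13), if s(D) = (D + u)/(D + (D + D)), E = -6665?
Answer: -259742/39 ≈ -6660.1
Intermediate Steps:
s(D) = (206 + D)/(3*D) (s(D) = (D + 206)/(D + (D + D)) = (206 + D)/(D + 2*D) = (206 + D)/((3*D)) = (206 + D)*(1/(3*D)) = (206 + D)/(3*D))
E - s(-13) = -6665 - (206 - 13)/(3*(-13)) = -6665 - (-1)*193/(3*13) = -6665 - 1*(-193/39) = -6665 + 193/39 = -259742/39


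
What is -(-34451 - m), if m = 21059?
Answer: 55510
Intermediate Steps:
-(-34451 - m) = -(-34451 - 1*21059) = -(-34451 - 21059) = -1*(-55510) = 55510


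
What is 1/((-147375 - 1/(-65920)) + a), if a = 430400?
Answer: 65920/18657008001 ≈ 3.5333e-6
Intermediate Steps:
1/((-147375 - 1/(-65920)) + a) = 1/((-147375 - 1/(-65920)) + 430400) = 1/((-147375 - 1*(-1/65920)) + 430400) = 1/((-147375 + 1/65920) + 430400) = 1/(-9714959999/65920 + 430400) = 1/(18657008001/65920) = 65920/18657008001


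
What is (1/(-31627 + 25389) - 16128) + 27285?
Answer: 69597365/6238 ≈ 11157.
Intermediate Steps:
(1/(-31627 + 25389) - 16128) + 27285 = (1/(-6238) - 16128) + 27285 = (-1/6238 - 16128) + 27285 = -100606465/6238 + 27285 = 69597365/6238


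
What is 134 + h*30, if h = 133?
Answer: 4124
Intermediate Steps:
134 + h*30 = 134 + 133*30 = 134 + 3990 = 4124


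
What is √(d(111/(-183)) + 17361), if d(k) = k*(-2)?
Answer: √64604795/61 ≈ 131.77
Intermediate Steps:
d(k) = -2*k
√(d(111/(-183)) + 17361) = √(-222/(-183) + 17361) = √(-222*(-1)/183 + 17361) = √(-2*(-37/61) + 17361) = √(74/61 + 17361) = √(1059095/61) = √64604795/61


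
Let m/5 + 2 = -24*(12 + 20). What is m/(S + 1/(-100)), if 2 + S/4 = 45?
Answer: -55000/2457 ≈ -22.385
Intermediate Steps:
S = 172 (S = -8 + 4*45 = -8 + 180 = 172)
m = -3850 (m = -10 + 5*(-24*(12 + 20)) = -10 + 5*(-24*32) = -10 + 5*(-768) = -10 - 3840 = -3850)
m/(S + 1/(-100)) = -3850/(172 + 1/(-100)) = -3850/(172 - 1/100) = -3850/17199/100 = -3850*100/17199 = -55000/2457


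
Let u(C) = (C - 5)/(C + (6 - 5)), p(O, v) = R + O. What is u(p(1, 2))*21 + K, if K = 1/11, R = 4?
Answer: 1/11 ≈ 0.090909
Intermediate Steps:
K = 1/11 ≈ 0.090909
p(O, v) = 4 + O
u(C) = (-5 + C)/(1 + C) (u(C) = (-5 + C)/(C + 1) = (-5 + C)/(1 + C))
u(p(1, 2))*21 + K = ((-5 + (4 + 1))/(1 + (4 + 1)))*21 + 1/11 = ((-5 + 5)/(1 + 5))*21 + 1/11 = (0/6)*21 + 1/11 = ((1/6)*0)*21 + 1/11 = 0*21 + 1/11 = 0 + 1/11 = 1/11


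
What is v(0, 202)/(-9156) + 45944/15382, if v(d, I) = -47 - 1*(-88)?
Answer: 210016301/70418796 ≈ 2.9824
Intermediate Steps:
v(d, I) = 41 (v(d, I) = -47 + 88 = 41)
v(0, 202)/(-9156) + 45944/15382 = 41/(-9156) + 45944/15382 = 41*(-1/9156) + 45944*(1/15382) = -41/9156 + 22972/7691 = 210016301/70418796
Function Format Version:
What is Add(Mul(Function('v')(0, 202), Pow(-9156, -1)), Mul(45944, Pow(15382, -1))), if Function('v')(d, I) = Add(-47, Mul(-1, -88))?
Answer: Rational(210016301, 70418796) ≈ 2.9824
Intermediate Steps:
Function('v')(d, I) = 41 (Function('v')(d, I) = Add(-47, 88) = 41)
Add(Mul(Function('v')(0, 202), Pow(-9156, -1)), Mul(45944, Pow(15382, -1))) = Add(Mul(41, Pow(-9156, -1)), Mul(45944, Pow(15382, -1))) = Add(Mul(41, Rational(-1, 9156)), Mul(45944, Rational(1, 15382))) = Add(Rational(-41, 9156), Rational(22972, 7691)) = Rational(210016301, 70418796)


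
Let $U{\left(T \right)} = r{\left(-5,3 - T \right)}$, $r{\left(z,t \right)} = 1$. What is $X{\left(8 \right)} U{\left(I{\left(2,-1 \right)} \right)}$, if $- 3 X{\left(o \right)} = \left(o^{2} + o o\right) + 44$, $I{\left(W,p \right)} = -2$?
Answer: $- \frac{172}{3} \approx -57.333$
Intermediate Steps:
$X{\left(o \right)} = - \frac{44}{3} - \frac{2 o^{2}}{3}$ ($X{\left(o \right)} = - \frac{\left(o^{2} + o o\right) + 44}{3} = - \frac{\left(o^{2} + o^{2}\right) + 44}{3} = - \frac{2 o^{2} + 44}{3} = - \frac{44 + 2 o^{2}}{3} = - \frac{44}{3} - \frac{2 o^{2}}{3}$)
$U{\left(T \right)} = 1$
$X{\left(8 \right)} U{\left(I{\left(2,-1 \right)} \right)} = \left(- \frac{44}{3} - \frac{2 \cdot 8^{2}}{3}\right) 1 = \left(- \frac{44}{3} - \frac{128}{3}\right) 1 = \left(- \frac{172}{3}\right) 1 = - \frac{172}{3}$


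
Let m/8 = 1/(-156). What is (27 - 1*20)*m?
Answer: -14/39 ≈ -0.35897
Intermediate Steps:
m = -2/39 (m = 8/(-156) = 8*(-1/156) = -2/39 ≈ -0.051282)
(27 - 1*20)*m = (27 - 1*20)*(-2/39) = (27 - 20)*(-2/39) = 7*(-2/39) = -14/39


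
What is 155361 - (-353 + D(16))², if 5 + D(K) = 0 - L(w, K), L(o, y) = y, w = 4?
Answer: 15485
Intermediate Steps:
D(K) = -5 - K (D(K) = -5 + (0 - K) = -5 - K)
155361 - (-353 + D(16))² = 155361 - (-353 + (-5 - 1*16))² = 155361 - (-353 + (-5 - 16))² = 155361 - (-353 - 21)² = 155361 - 1*(-374)² = 155361 - 1*139876 = 155361 - 139876 = 15485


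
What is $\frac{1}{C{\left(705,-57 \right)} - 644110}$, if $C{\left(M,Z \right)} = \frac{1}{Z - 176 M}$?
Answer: $- \frac{124137}{79957883071} \approx -1.5525 \cdot 10^{-6}$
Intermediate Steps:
$\frac{1}{C{\left(705,-57 \right)} - 644110} = \frac{1}{- \frac{1}{\left(-1\right) \left(-57\right) + 176 \cdot 705} - 644110} = \frac{1}{- \frac{1}{57 + 124080} - 644110} = \frac{1}{- \frac{1}{124137} - 644110} = \frac{1}{- \frac{79957883071}{124137}} = - \frac{124137}{79957883071}$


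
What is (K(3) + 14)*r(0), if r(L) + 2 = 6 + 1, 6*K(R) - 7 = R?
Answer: 235/3 ≈ 78.333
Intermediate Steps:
K(R) = 7/6 + R/6
r(L) = 5 (r(L) = -2 + (6 + 1) = -2 + 7 = 5)
(K(3) + 14)*r(0) = ((7/6 + (⅙)*3) + 14)*5 = ((7/6 + ½) + 14)*5 = (5/3 + 14)*5 = (47/3)*5 = 235/3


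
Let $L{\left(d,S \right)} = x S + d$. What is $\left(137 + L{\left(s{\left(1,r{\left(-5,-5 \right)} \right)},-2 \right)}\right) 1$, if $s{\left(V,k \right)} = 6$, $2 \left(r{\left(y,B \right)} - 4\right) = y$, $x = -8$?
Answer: $159$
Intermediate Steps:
$r{\left(y,B \right)} = 4 + \frac{y}{2}$
$L{\left(d,S \right)} = d - 8 S$ ($L{\left(d,S \right)} = - 8 S + d = d - 8 S$)
$\left(137 + L{\left(s{\left(1,r{\left(-5,-5 \right)} \right)},-2 \right)}\right) 1 = \left(137 + \left(6 - -16\right)\right) 1 = \left(137 + \left(6 + 16\right)\right) 1 = \left(137 + 22\right) 1 = 159 \cdot 1 = 159$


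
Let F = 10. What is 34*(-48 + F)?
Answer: -1292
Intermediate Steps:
34*(-48 + F) = 34*(-48 + 10) = 34*(-38) = -1292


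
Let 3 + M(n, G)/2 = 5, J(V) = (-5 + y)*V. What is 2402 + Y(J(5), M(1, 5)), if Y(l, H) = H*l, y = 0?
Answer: 2302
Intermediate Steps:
J(V) = -5*V (J(V) = (-5 + 0)*V = -5*V)
M(n, G) = 4 (M(n, G) = -6 + 2*5 = -6 + 10 = 4)
2402 + Y(J(5), M(1, 5)) = 2402 + 4*(-5*5) = 2402 + 4*(-25) = 2402 - 100 = 2302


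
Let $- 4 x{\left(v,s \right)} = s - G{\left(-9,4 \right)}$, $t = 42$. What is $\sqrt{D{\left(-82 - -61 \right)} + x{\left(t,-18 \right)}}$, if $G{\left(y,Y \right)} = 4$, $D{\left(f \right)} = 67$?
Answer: $\frac{\sqrt{290}}{2} \approx 8.5147$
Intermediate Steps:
$x{\left(v,s \right)} = 1 - \frac{s}{4}$ ($x{\left(v,s \right)} = - \frac{s - 4}{4} = - \frac{-4 + s}{4} = 1 - \frac{s}{4}$)
$\sqrt{D{\left(-82 - -61 \right)} + x{\left(t,-18 \right)}} = \sqrt{67 + \left(1 - - \frac{9}{2}\right)} = \sqrt{67 + \left(1 + \frac{9}{2}\right)} = \sqrt{67 + \frac{11}{2}} = \sqrt{\frac{145}{2}} = \frac{\sqrt{290}}{2}$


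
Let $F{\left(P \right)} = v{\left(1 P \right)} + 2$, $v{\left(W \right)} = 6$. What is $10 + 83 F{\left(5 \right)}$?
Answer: $674$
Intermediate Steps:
$F{\left(P \right)} = 8$ ($F{\left(P \right)} = 6 + 2 = 8$)
$10 + 83 F{\left(5 \right)} = 10 + 83 \cdot 8 = 10 + 664 = 674$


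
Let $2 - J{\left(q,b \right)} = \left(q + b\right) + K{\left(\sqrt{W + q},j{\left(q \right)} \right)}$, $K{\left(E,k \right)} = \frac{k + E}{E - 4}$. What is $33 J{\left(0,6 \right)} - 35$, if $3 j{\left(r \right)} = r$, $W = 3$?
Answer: $- \frac{2072}{13} + \frac{132 \sqrt{3}}{13} \approx -141.8$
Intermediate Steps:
$j{\left(r \right)} = \frac{r}{3}$
$K{\left(E,k \right)} = \frac{E + k}{-4 + E}$
$J{\left(q,b \right)} = 2 - b - q - \frac{\sqrt{3 + q} + \frac{q}{3}}{-4 + \sqrt{3 + q}}$ ($J{\left(q,b \right)} = 2 - \left(\left(q + b\right) + \frac{\sqrt{3 + q} + \frac{q}{3}}{-4 + \sqrt{3 + q}}\right) = 2 - \left(\left(b + q\right) + \frac{\sqrt{3 + q} + \frac{q}{3}}{-4 + \sqrt{3 + q}}\right) = 2 - \left(b + q + \frac{\sqrt{3 + q} + \frac{q}{3}}{-4 + \sqrt{3 + q}}\right) = 2 - b - q - \frac{\sqrt{3 + q} + \frac{q}{3}}{-4 + \sqrt{3 + q}}$)
$33 J{\left(0,6 \right)} - 35 = 33 \frac{- \sqrt{3 + 0} - 0 + \left(-4 + \sqrt{3 + 0}\right) \left(2 - 6 - 0\right)}{-4 + \sqrt{3 + 0}} - 35 = 33 \frac{- \sqrt{3} + 0 + \left(-4 + \sqrt{3}\right) \left(2 - 6 + 0\right)}{-4 + \sqrt{3}} - 35 = 33 \frac{- \sqrt{3} + 0 + \left(-4 + \sqrt{3}\right) \left(-4\right)}{-4 + \sqrt{3}} - 35 = 33 \frac{- \sqrt{3} + 0 + \left(16 - 4 \sqrt{3}\right)}{-4 + \sqrt{3}} - 35 = 33 \frac{16 - 5 \sqrt{3}}{-4 + \sqrt{3}} - 35 = \frac{33 \left(16 - 5 \sqrt{3}\right)}{-4 + \sqrt{3}} - 35 = -35 + \frac{33 \left(16 - 5 \sqrt{3}\right)}{-4 + \sqrt{3}}$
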